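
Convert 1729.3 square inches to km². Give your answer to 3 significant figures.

1.12 × 10^-6 km²

1 square inch = 6.45160 × 10^-10 square kilometers.
So 1729.3 × 6.45160 × 10^-10 ≈ 1.12 × 10^-6 km².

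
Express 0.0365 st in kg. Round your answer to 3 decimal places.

0.232 kilograms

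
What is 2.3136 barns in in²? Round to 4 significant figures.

1 barn = 1.55000e-25 in².
Then 2.3136 × 1.55000e-25 ≈ 3.586e-25 in².

3.586e-25 square inches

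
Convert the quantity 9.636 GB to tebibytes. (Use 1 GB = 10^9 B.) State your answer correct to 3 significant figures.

0.00876 TiB

1 GB = 0.000909495 TiB.
9.636 × 0.000909495 ≈ 0.00876 TiB.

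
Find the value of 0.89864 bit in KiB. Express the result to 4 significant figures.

1 bit = 0.000122070 kibibytes.
So 0.89864 × 0.000122070 ≈ 0.0001097 KiB.

0.0001097 KiB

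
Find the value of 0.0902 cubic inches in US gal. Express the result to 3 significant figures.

1 in³ = 0.00432900 US gallons.
So 0.0902 × 0.00432900 ≈ 0.000390 US gal.

0.000390 US gal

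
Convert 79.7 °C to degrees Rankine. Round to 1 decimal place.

635.1 °R

°R = (°C + 273.15) × 9/5.
Applying the formula gives 635.1 °R.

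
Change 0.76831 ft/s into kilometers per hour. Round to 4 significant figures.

0.8431 kilometers per hour

1 foot per second = 1.09728 km/h.
Then 0.76831 × 1.09728 ≈ 0.8431 km/h.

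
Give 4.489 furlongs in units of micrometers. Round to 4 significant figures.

1 furlong = 2.01168e+8 micrometers.
Then 4.489 × 2.01168e+8 ≈ 9.030e+8 μm.

9.030e+8 μm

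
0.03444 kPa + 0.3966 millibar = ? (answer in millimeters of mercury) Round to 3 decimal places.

0.556 mmHg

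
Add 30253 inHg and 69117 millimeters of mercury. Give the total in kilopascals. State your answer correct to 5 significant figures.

111660 kilopascals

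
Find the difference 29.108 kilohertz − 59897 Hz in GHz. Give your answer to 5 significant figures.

29.108 kHz = 2.91080 × 10^-5 GHz and 59897 Hz = 5.98970 × 10^-5 GHz.
2.91080 × 10^-5 − 5.98970 × 10^-5 ≈ -3.0789 × 10^-5 GHz.

-3.0789 × 10^-5 GHz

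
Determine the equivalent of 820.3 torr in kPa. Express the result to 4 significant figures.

1 torr = 0.133322 kilopascals.
Thus 820.3 × 0.133322 ≈ 109.4 kPa.

109.4 kilopascals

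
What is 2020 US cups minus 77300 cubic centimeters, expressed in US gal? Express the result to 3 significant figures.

106 US gal

2020 US cup = 126.250 US gal and 77300 cm³ = 20.4205 US gal.
126.250 − 20.4205 ≈ 106 US gal.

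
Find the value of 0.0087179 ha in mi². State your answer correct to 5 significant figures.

3.3660e-5 square miles

1 ha = 0.00386102 square miles.
Then 0.0087179 × 0.00386102 ≈ 3.3660e-5 mi².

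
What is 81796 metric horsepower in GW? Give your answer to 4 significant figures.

1 metric horsepower = 7.35499e-7 GW.
Then 81796 × 7.35499e-7 ≈ 0.06016 GW.

0.06016 GW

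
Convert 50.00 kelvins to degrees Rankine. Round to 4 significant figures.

90.00 °R

°R = K × 9/5.
Applying the formula gives 90.00 °R.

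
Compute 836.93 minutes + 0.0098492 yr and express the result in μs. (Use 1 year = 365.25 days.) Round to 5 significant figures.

3.6103 × 10^11 μs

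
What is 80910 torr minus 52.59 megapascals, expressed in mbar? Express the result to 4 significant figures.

-418000 mbar

80910 torr = 107871 mbar and 52.59 MPa = 525900 mbar.
107871 − 525900 ≈ -418000 mbar.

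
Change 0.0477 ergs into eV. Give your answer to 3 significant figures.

1 erg = 6.24151 × 10^11 electronvolts.
Thus 0.0477 × 6.24151 × 10^11 ≈ 2.98 × 10^10 eV.

2.98 × 10^10 electronvolts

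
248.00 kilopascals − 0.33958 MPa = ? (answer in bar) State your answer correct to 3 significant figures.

248.00 kPa = 2.48000 bar and 0.33958 MPa = 3.39580 bar.
2.48000 − 3.39580 ≈ -0.916 bar.

-0.916 bar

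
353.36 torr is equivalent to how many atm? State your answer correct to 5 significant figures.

0.46495 atm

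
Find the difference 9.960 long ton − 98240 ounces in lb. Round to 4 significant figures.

16170 lb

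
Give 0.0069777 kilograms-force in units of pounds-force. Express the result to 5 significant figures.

0.015383 pounds-force

1 kilogram-force = 2.20462 lbf.
0.0069777 × 2.20462 ≈ 0.015383 lbf.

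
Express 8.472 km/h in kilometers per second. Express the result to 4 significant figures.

0.002353 km/s

1 km/h = 0.000277778 km/s.
8.472 × 0.000277778 ≈ 0.002353 km/s.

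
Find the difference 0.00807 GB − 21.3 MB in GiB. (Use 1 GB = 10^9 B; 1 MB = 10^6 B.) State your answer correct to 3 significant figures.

-0.0123 GiB

0.00807 GB = 0.00751577 GiB and 21.3 MB = 0.0198372 GiB.
0.00751577 − 0.0198372 ≈ -0.0123 GiB.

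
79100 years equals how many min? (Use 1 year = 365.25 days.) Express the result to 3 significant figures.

1 yr = 525960 minutes.
Then 79100 × 525960 ≈ 4.16e+10 min.

4.16e+10 min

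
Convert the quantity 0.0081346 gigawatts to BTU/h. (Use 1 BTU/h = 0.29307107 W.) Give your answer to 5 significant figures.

2.7756e+7 BTU/h

1 gigawatt = 3.41214e+9 BTU/h.
Then 0.0081346 × 3.41214e+9 ≈ 2.7756e+7 BTU/h.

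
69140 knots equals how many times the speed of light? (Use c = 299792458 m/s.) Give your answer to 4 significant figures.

1 knot = 1.71600 × 10^-9 times the speed of light.
Then 69140 × 1.71600 × 10^-9 ≈ 0.0001186 c.

0.0001186 c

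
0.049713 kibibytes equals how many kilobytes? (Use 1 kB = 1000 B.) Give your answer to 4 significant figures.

0.05091 kilobytes

1 KiB = 1.02400 kB.
0.049713 × 1.02400 ≈ 0.05091 kB.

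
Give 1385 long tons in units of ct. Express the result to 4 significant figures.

7.036 × 10^9 ct

1 long ton = 5.08023 × 10^6 ct.
1385 × 5.08023 × 10^6 ≈ 7.036 × 10^9 ct.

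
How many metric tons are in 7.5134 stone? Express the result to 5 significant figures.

1 st = 0.00635029 metric tons.
Then 7.5134 × 0.00635029 ≈ 0.047712 t.

0.047712 metric tons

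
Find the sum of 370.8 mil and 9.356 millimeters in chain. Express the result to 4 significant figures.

0.0009333 chain

370.8 mil = 0.000468182 chain and 9.356 mm = 0.000465084 chain.
0.000468182 + 0.000465084 ≈ 0.0009333 chain.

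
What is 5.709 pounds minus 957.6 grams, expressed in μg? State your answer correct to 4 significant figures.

1.632 × 10^9 micrograms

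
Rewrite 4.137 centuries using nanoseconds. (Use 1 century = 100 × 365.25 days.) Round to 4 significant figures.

1.306 × 10^19 nanoseconds

1 century = 3.15576 × 10^18 nanoseconds.
Then 4.137 × 3.15576 × 10^18 ≈ 1.306 × 10^19 ns.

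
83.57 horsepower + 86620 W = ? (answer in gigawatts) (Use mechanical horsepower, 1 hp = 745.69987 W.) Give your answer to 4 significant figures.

0.0001489 GW

83.57 hp = 6.23181e-5 GW and 86620 W = 8.66200e-5 GW.
6.23181e-5 + 8.66200e-5 ≈ 0.0001489 GW.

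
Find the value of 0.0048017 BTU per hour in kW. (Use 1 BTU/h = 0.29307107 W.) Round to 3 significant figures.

1 BTU/h = 0.000293071 kilowatts.
So 0.0048017 × 0.000293071 ≈ 1.41e-6 kW.

1.41e-6 kW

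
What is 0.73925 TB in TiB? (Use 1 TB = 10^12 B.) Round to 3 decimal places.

1 TB = 0.909495 tebibytes.
Then 0.73925 × 0.909495 ≈ 0.672 TiB.

0.672 TiB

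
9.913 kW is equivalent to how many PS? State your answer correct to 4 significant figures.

1 kilowatt = 1.35962 metric horsepower.
9.913 × 1.35962 ≈ 13.48 PS.

13.48 PS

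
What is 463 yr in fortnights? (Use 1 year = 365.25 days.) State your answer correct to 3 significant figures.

1 year = 26.0893 fortnight.
Thus 463 × 26.0893 ≈ 12100 fortnight.

12100 fortnight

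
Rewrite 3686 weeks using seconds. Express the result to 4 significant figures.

2.229e+9 s

1 wk = 604800 s.
3686 × 604800 ≈ 2.229e+9 s.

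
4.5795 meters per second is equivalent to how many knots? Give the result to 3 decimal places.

8.902 kn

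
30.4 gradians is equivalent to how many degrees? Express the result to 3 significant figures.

1 gradian = 0.900000 degrees.
30.4 × 0.900000 ≈ 27.4 °.

27.4 degrees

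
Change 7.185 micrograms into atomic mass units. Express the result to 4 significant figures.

1 μg = 6.02214 × 10^17 atomic mass units.
Then 7.185 × 6.02214 × 10^17 ≈ 4.327 × 10^18 u.

4.327 × 10^18 atomic mass units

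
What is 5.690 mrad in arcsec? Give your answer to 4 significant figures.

1174 arcsec

1 mrad = 206.265 arcsec.
So 5.690 × 206.265 ≈ 1174 arcsec.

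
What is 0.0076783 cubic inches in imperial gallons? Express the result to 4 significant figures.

2.768e-5 imp gal

1 cubic inch = 0.00360465 imp gal.
Then 0.0076783 × 0.00360465 ≈ 2.768e-5 imp gal.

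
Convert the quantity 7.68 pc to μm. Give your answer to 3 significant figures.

2.37 × 10^23 micrometers

1 pc = 3.08568 × 10^22 μm.
So 7.68 × 3.08568 × 10^22 ≈ 2.37 × 10^23 μm.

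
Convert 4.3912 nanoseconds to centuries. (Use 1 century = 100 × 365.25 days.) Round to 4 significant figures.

1.391e-18 century

1 nanosecond = 3.16881e-19 century.
Thus 4.3912 × 3.16881e-19 ≈ 1.391e-18 century.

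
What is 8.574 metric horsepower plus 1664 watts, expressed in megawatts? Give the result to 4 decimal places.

0.0080 MW

8.574 PS = 0.00630617 MW and 1664 W = 0.00166400 MW.
0.00630617 + 0.00166400 ≈ 0.0080 MW.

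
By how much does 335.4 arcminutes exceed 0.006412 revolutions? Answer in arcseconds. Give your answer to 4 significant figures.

11810 arcsec

335.4 arcmin = 20124.0 arcsec and 0.006412 rev = 8309.95 arcsec.
20124.0 − 8309.95 ≈ 11810 arcsec.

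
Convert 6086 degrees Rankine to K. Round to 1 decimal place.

3381.1 K

°R = K × 9/5.
Applying the formula gives 3381.1 K.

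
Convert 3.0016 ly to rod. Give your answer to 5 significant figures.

5.6465 × 10^15 rod

1 light-year = 1.88116 × 10^15 rod.
Then 3.0016 × 1.88116 × 10^15 ≈ 5.6465 × 10^15 rod.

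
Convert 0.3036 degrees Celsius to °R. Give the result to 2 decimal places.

°R = (°C + 273.15) × 9/5.
Applying the formula gives 492.22 °R.

492.22 °R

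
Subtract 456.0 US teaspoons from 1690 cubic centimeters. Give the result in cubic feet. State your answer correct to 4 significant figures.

1690 cm³ = 0.0596818 ft³ and 456.0 US tsp = 0.0793728 ft³.
0.0596818 − 0.0793728 ≈ -0.01969 ft³.

-0.01969 cubic feet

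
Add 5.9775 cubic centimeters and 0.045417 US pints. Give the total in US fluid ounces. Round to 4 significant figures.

0.9288 US fl oz

5.9775 cm³ = 0.202123 US fl oz and 0.045417 US pt = 0.726672 US fl oz.
0.202123 + 0.726672 ≈ 0.9288 US fl oz.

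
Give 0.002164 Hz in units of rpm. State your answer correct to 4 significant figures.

1 Hz = 60.0000 rpm.
0.002164 × 60.0000 ≈ 0.1298 rpm.

0.1298 revolutions per minute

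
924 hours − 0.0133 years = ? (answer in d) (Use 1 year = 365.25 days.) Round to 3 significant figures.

924 h = 38.50000 d and 0.0133 yr = 4.857825 d.
38.50000 − 4.857825 ≈ 33.6 d.

33.6 d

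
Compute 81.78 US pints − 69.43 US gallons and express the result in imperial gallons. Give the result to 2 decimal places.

81.78 US pt = 8.51201 imp gal and 69.43 US gal = 57.8126 imp gal.
8.51201 − 57.8126 ≈ -49.30 imp gal.

-49.30 imp gal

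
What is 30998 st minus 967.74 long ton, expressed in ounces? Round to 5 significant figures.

-2.7740e+7 ounces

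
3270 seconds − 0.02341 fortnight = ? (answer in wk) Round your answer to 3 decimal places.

-0.041 wk

3270 s = 0.00540675 wk and 0.02341 fortnight = 0.0468200 wk.
0.00540675 − 0.0468200 ≈ -0.041 wk.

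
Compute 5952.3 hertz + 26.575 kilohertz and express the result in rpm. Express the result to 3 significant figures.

1.95e+6 rpm

5952.3 Hz = 357138 rpm and 26.575 kHz = 1.59450e+6 rpm.
357138 + 1.59450e+6 ≈ 1.95e+6 rpm.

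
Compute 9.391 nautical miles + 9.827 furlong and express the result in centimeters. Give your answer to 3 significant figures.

1.94e+6 centimeters

9.391 nmi = 1.73921e+6 cm and 9.827 furlong = 197688 cm.
1.73921e+6 + 197688 ≈ 1.94e+6 cm.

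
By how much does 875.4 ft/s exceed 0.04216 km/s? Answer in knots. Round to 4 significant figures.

875.4 ft/s = 518.660 kn and 0.04216 km/s = 81.9525 kn.
518.660 − 81.9525 ≈ 436.7 kn.

436.7 knots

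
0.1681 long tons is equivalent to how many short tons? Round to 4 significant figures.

1 long ton = 1.12000 short ton.
Thus 0.1681 × 1.12000 ≈ 0.1883 short ton.

0.1883 short ton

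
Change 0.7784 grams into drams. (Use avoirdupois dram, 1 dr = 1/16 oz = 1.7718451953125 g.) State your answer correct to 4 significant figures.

0.4393 drams

1 g = 0.564383 dr.
So 0.7784 × 0.564383 ≈ 0.4393 dr.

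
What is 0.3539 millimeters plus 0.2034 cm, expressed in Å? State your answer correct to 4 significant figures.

2.388e+7 Å

0.3539 mm = 3.53900e+6 Å and 0.2034 cm = 2.03400e+7 Å.
3.53900e+6 + 2.03400e+7 ≈ 2.388e+7 Å.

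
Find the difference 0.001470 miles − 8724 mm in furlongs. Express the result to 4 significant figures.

0.001470 mi = 0.0117600 furlong and 8724 mm = 0.0433667 furlong.
0.0117600 − 0.0433667 ≈ -0.03161 furlong.

-0.03161 furlong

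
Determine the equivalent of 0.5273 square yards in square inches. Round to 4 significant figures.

683.4 in²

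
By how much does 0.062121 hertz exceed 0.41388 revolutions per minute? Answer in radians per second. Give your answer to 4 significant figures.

0.3470 rad/s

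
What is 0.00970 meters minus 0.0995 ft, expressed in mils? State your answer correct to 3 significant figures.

0.00970 m = 381.890 mil and 0.0995 ft = 1194.00 mil.
381.890 − 1194.00 ≈ -812 mil.

-812 mil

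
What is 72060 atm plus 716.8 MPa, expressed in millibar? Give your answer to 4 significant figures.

72060 atm = 7.30148 × 10^7 mbar and 716.8 MPa = 7.16800 × 10^6 mbar.
7.30148 × 10^7 + 7.16800 × 10^6 ≈ 8.018 × 10^7 mbar.

8.018 × 10^7 mbar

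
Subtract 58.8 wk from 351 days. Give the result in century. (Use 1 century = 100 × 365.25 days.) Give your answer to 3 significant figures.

351 d = 0.00960986 century and 58.8 wk = 0.0112690 century.
0.00960986 − 0.0112690 ≈ -0.00166 century.

-0.00166 centuries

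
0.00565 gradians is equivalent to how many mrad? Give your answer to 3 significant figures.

0.0887 milliradians

1 gradian = 15.70796 milliradians.
Then 0.00565 × 15.70796 ≈ 0.0887 mrad.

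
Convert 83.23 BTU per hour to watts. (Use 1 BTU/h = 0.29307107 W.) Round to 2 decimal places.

1 BTU per hour = 0.293071 W.
Thus 83.23 × 0.293071 ≈ 24.39 W.

24.39 W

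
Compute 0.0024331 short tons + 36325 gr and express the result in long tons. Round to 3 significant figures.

0.0024331 short ton = 0.00217241 long ton and 36325 gr = 0.00231665 long ton.
0.00217241 + 0.00231665 ≈ 0.00449 long ton.

0.00449 long tons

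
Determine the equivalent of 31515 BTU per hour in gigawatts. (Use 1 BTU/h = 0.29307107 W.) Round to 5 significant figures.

1 BTU/h = 2.93071e-10 GW.
Thus 31515 × 2.93071e-10 ≈ 9.2361e-6 GW.

9.2361e-6 GW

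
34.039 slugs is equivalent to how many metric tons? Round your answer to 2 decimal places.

1 slug = 0.0145939 t.
Then 34.039 × 0.0145939 ≈ 0.50 t.

0.50 t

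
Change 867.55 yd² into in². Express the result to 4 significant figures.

1 square yard = 1296.00 in².
Thus 867.55 × 1296.00 ≈ 1.124e+6 in².

1.124e+6 in²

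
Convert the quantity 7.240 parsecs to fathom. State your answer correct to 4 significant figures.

1.222 × 10^17 fathom

1 pc = 1.68727 × 10^16 fathom.
7.240 × 1.68727 × 10^16 ≈ 1.222 × 10^17 fathom.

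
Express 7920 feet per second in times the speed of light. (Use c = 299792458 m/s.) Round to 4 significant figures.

8.052 × 10^-6 times the speed of light

1 ft/s = 1.01670 × 10^-9 c.
Thus 7920 × 1.01670 × 10^-9 ≈ 8.052 × 10^-6 c.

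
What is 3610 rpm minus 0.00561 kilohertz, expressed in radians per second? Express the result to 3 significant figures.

3610 rpm = 378.038 rad/s and 0.00561 kHz = 35.2487 rad/s.
378.038 − 35.2487 ≈ 343 rad/s.

343 rad/s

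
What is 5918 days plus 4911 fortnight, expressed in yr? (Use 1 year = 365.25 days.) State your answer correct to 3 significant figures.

204 years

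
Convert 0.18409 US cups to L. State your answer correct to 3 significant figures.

1 US cup = 0.236588 L.
So 0.18409 × 0.236588 ≈ 0.0436 L.

0.0436 liters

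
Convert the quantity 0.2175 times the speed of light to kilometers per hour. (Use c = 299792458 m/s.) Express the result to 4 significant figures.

1 c = 1.07925 × 10^9 kilometers per hour.
0.2175 × 1.07925 × 10^9 ≈ 2.347 × 10^8 km/h.

2.347 × 10^8 kilometers per hour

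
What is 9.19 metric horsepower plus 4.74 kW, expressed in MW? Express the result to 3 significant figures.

0.0115 MW

9.19 PS = 0.00675923 MW and 4.74 kW = 0.00474000 MW.
0.00675923 + 0.00474000 ≈ 0.0115 MW.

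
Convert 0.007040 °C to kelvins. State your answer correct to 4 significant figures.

K = °C + 273.15.
Applying the formula gives 273.2 K.

273.2 kelvins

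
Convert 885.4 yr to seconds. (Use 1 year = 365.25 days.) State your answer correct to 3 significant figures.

2.79e+10 s

1 yr = 3.15576e+7 s.
Then 885.4 × 3.15576e+7 ≈ 2.79e+10 s.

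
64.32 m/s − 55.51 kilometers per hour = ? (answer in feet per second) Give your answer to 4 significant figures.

160.4 feet per second

64.32 m/s = 211.024 ft/s and 55.51 km/h = 50.5887 ft/s.
211.024 − 50.5887 ≈ 160.4 ft/s.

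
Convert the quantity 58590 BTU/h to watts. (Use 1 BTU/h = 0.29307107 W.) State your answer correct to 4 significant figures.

1 BTU per hour = 0.293071 watts.
58590 × 0.293071 ≈ 17170 W.

17170 watts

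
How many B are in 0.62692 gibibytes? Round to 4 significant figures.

6.732e+8 B

1 gibibyte = 1.073742e+9 B.
So 0.62692 × 1.073742e+9 ≈ 6.732e+8 B.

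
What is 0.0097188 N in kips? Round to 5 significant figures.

1 newton = 0.000224809 kips.
So 0.0097188 × 0.000224809 ≈ 2.1849 × 10^-6 kip.

2.1849 × 10^-6 kips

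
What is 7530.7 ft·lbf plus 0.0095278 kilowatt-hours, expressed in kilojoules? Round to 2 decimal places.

44.51 kilojoules

7530.7 ft·lbf = 10.2103 kJ and 0.0095278 kWh = 34.3001 kJ.
10.2103 + 34.3001 ≈ 44.51 kJ.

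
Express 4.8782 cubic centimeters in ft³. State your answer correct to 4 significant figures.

0.0001723 ft³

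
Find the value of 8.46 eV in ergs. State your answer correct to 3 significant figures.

1.36e-11 erg

1 eV = 1.60218e-12 erg.
Then 8.46 × 1.60218e-12 ≈ 1.36e-11 erg.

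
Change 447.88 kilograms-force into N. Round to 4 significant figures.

1 kgf = 9.80665 N.
Then 447.88 × 9.80665 ≈ 4392 N.

4392 newtons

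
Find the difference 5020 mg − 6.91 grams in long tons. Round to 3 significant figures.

-1.86e-6 long ton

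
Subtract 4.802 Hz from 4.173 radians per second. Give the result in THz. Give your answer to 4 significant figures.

4.173 rad/s = 6.64154 × 10^-13 THz and 4.802 Hz = 4.80200 × 10^-12 THz.
6.64154 × 10^-13 − 4.80200 × 10^-12 ≈ -4.138 × 10^-12 THz.

-4.138 × 10^-12 THz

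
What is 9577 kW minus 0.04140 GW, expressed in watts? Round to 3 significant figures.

-3.18 × 10^7 W

9577 kW = 9.57700 × 10^6 W and 0.04140 GW = 4.14000 × 10^7 W.
9.57700 × 10^6 − 4.14000 × 10^7 ≈ -3.18 × 10^7 W.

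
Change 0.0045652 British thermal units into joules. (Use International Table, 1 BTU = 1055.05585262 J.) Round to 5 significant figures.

4.8165 J

1 British thermal unit = 1055.056 J.
0.0045652 × 1055.056 ≈ 4.8165 J.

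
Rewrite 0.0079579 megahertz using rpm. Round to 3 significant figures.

477000 rpm

1 MHz = 6.00000 × 10^7 revolutions per minute.
Thus 0.0079579 × 6.00000 × 10^7 ≈ 477000 rpm.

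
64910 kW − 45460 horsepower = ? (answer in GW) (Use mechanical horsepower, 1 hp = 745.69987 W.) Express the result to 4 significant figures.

0.03101 GW

64910 kW = 0.0649100 GW and 45460 hp = 0.0338995 GW.
0.0649100 − 0.0338995 ≈ 0.03101 GW.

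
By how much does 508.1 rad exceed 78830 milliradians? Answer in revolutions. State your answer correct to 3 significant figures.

508.1 rad = 80.8666 rev and 78830 mrad = 12.5462 rev.
80.8666 − 12.5462 ≈ 68.3 rev.

68.3 rev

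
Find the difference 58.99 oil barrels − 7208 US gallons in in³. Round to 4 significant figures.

-1.093 × 10^6 in³

58.99 bbl = 572321 in³ and 7208 US gal = 1.66505 × 10^6 in³.
572321 − 1.66505 × 10^6 ≈ -1.093 × 10^6 in³.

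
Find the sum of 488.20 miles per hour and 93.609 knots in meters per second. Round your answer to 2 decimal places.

488.20 mph = 218.245 m/s and 93.609 kn = 48.1566 m/s.
218.245 + 48.1566 ≈ 266.40 m/s.

266.40 m/s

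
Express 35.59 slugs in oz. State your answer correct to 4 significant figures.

1 slug = 514.785 oz.
So 35.59 × 514.785 ≈ 18320 oz.

18320 oz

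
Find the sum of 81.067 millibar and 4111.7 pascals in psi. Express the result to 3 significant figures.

1.77 pounds per square inch

81.067 mbar = 1.17578 psi and 4111.7 Pa = 0.596352 psi.
1.17578 + 0.596352 ≈ 1.77 psi.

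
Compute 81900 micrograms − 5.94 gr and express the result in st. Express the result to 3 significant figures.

81900 μg = 1.28970 × 10^-5 st and 5.94 gr = 6.06122 × 10^-5 st.
1.28970 × 10^-5 − 6.06122 × 10^-5 ≈ -4.77 × 10^-5 st.

-4.77 × 10^-5 st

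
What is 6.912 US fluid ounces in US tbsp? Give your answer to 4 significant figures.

13.82 US tablespoons

1 US fluid ounce = 2.00000 US tablespoons.
Then 6.912 × 2.00000 ≈ 13.82 US tbsp.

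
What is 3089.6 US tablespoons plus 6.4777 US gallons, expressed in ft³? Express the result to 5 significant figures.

2.4793 cubic feet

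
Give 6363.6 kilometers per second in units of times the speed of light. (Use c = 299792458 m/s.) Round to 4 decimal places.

1 kilometer per second = 3.33564e-6 c.
So 6363.6 × 3.33564e-6 ≈ 0.0212 c.

0.0212 times the speed of light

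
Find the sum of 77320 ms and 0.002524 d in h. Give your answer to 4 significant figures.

77320 ms = 0.0214778 h and 0.002524 d = 0.0605760 h.
0.0214778 + 0.0605760 ≈ 0.08205 h.

0.08205 h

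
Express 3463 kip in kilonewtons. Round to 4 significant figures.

15400 kN

1 kip = 4.44822 kN.
Thus 3463 × 4.44822 ≈ 15400 kN.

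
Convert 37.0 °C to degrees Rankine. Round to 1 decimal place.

°R = (°C + 273.15) × 9/5.
Applying the formula gives 558.3 °R.

558.3 degrees Rankine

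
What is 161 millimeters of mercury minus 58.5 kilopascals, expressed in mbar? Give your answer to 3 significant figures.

161 mmHg = 214.649 mbar and 58.5 kPa = 585.000 mbar.
214.649 − 585.000 ≈ -370 mbar.

-370 millibar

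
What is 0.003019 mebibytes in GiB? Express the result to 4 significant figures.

2.948e-6 GiB

1 MiB = 0.0009765625 gibibytes.
Thus 0.003019 × 0.0009765625 ≈ 2.948e-6 GiB.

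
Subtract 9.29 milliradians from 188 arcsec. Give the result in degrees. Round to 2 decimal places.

188 arcsec = 0.0522222 ° and 9.29 mrad = 0.532278 °.
0.0522222 − 0.532278 ≈ -0.48 °.

-0.48 °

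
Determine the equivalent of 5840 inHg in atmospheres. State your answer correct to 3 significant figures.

195 atmospheres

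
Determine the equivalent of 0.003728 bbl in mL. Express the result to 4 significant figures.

592.7 milliliters

1 oil barrel = 158987 milliliters.
0.003728 × 158987 ≈ 592.7 mL.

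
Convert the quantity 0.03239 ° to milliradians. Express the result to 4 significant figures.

0.5653 milliradians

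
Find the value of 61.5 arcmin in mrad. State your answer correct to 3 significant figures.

1 arcmin = 0.290888 mrad.
So 61.5 × 0.290888 ≈ 17.9 mrad.

17.9 mrad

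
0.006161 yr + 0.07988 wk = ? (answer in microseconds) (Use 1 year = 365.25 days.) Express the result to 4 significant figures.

2.427 × 10^11 microseconds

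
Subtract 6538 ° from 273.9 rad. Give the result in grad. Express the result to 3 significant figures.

10200 grad

273.9 rad = 17437.0 grad and 6538 ° = 7264.44 grad.
17437.0 − 7264.44 ≈ 10200 grad.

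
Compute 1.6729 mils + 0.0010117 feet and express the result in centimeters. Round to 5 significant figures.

0.035086 centimeters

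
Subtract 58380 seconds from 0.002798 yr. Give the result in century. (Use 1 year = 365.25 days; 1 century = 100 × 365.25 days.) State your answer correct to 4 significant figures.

0.002798 yr = 2.798000 × 10^-5 century and 58380 s = 1.849951 × 10^-5 century.
2.798000 × 10^-5 − 1.849951 × 10^-5 ≈ 9.480 × 10^-6 century.

9.480 × 10^-6 century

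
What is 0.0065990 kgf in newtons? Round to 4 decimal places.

1 kilogram-force = 9.80665 N.
Thus 0.0065990 × 9.80665 ≈ 0.0647 N.

0.0647 N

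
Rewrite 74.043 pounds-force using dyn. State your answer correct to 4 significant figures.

3.294 × 10^7 dynes

1 pound-force = 444822 dynes.
Thus 74.043 × 444822 ≈ 3.294 × 10^7 dyn.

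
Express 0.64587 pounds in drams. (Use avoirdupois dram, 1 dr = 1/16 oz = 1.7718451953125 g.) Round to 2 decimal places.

165.34 dr

1 pound = 256.000 dr.
Then 0.64587 × 256.000 ≈ 165.34 dr.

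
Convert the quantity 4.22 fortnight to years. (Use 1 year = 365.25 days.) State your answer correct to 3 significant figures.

1 fortnight = 0.0383299 yr.
Then 4.22 × 0.0383299 ≈ 0.162 yr.

0.162 yr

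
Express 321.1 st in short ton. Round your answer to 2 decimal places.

1 st = 0.00700000 short tons.
So 321.1 × 0.00700000 ≈ 2.25 short ton.

2.25 short ton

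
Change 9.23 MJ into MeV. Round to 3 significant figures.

5.76 × 10^19 megaelectronvolts

1 MJ = 6.24151 × 10^18 MeV.
So 9.23 × 6.24151 × 10^18 ≈ 5.76 × 10^19 MeV.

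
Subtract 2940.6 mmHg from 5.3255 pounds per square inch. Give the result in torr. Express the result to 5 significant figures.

-2665.2 torr

5.3255 psi = 275.408 torr and 2940.6 mmHg = 2940.60 torr.
275.408 − 2940.60 ≈ -2665.2 torr.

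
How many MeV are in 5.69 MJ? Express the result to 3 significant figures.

1 MJ = 6.24151e+18 MeV.
Then 5.69 × 6.24151e+18 ≈ 3.55e+19 MeV.

3.55e+19 megaelectronvolts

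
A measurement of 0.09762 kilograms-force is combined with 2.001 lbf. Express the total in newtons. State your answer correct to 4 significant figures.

0.09762 kgf = 0.957325 N and 2.001 lbf = 8.90089 N.
0.957325 + 8.90089 ≈ 9.858 N.

9.858 newtons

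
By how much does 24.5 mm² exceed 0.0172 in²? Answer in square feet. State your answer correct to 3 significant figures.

24.5 mm² = 0.000263716 ft² and 0.0172 in² = 0.000119444 ft².
0.000263716 − 0.000119444 ≈ 0.000144 ft².

0.000144 ft²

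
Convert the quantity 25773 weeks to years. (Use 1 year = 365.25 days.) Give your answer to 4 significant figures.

493.9 yr

1 week = 0.0191650 yr.
25773 × 0.0191650 ≈ 493.9 yr.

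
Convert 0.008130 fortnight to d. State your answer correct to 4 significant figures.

0.1138 days

1 fortnight = 14.0000 days.
Then 0.008130 × 14.0000 ≈ 0.1138 d.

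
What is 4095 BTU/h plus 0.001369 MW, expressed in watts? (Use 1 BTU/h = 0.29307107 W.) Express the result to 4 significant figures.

4095 BTU/h = 1200.13 W and 0.001369 MW = 1369.00 W.
1200.13 + 1369.00 ≈ 2569 W.

2569 W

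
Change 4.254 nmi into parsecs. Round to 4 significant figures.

2.553e-13 pc

1 nautical mile = 6.00192e-14 pc.
So 4.254 × 6.00192e-14 ≈ 2.553e-13 pc.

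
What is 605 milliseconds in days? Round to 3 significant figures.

1 ms = 1.15741 × 10^-8 days.
Then 605 × 1.15741 × 10^-8 ≈ 7.00 × 10^-6 d.

7.00 × 10^-6 d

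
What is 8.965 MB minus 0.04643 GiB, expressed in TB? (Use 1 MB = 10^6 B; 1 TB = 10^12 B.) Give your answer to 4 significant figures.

-4.089e-5 terabytes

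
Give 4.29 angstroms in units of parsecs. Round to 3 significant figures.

1.39e-26 parsecs

1 Å = 3.24078e-27 pc.
4.29 × 3.24078e-27 ≈ 1.39e-26 pc.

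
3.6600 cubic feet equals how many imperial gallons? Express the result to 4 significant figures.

22.80 imp gal

1 cubic foot = 6.22884 imp gal.
Then 3.6600 × 6.22884 ≈ 22.80 imp gal.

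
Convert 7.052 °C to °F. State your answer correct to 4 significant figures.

°C = (°F − 32) × 5/9.
Applying the formula gives 44.69 °F.

44.69 degrees Fahrenheit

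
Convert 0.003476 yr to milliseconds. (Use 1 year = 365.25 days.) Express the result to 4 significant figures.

1.097e+8 ms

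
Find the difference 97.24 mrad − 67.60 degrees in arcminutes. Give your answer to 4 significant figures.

-3722 arcminutes

97.24 mrad = 334.286 arcmin and 67.60 ° = 4056.00 arcmin.
334.286 − 4056.00 ≈ -3722 arcmin.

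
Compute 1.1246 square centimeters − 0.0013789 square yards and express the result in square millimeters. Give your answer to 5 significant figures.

-1040.5 mm²

1.1246 cm² = 112.460 mm² and 0.0013789 yd² = 1152.94 mm².
112.460 − 1152.94 ≈ -1040.5 mm².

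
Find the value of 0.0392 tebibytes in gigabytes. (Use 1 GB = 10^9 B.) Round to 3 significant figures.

43.1 gigabytes

1 TiB = 1099.51 GB.
Thus 0.0392 × 1099.51 ≈ 43.1 GB.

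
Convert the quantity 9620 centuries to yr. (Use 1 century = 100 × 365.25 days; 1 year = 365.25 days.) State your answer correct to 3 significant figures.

962000 years

1 century = 100.000 yr.
9620 × 100.000 ≈ 962000 yr.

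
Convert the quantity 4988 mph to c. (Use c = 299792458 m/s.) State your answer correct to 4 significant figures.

7.438 × 10^-6 c

1 mile per hour = 1.49116 × 10^-9 times the speed of light.
Then 4988 × 1.49116 × 10^-9 ≈ 7.438 × 10^-6 c.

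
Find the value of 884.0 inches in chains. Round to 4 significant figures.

1.116 chain

1 inch = 0.00126263 chains.
884.0 × 0.00126263 ≈ 1.116 chain.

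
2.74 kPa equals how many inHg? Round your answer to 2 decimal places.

0.81 inches of mercury

1 kPa = 0.295300 inHg.
2.74 × 0.295300 ≈ 0.81 inHg.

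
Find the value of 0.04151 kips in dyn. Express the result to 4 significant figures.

1.846 × 10^7 dyn

1 kip = 4.44822 × 10^8 dyn.
Then 0.04151 × 4.44822 × 10^8 ≈ 1.846 × 10^7 dyn.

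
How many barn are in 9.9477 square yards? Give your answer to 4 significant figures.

8.318 × 10^28 barn

1 yd² = 8.36127 × 10^27 barn.
So 9.9477 × 8.36127 × 10^27 ≈ 8.318 × 10^28 barn.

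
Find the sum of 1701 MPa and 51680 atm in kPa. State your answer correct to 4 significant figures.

6.937e+6 kilopascals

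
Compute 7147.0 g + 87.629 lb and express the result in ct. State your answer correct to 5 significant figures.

7147.0 g = 35735.0 ct and 87.629 lb = 198739 ct.
35735.0 + 198739 ≈ 234470 ct.

234470 ct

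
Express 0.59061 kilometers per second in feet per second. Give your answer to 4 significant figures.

1 kilometer per second = 3280.84 ft/s.
Thus 0.59061 × 3280.84 ≈ 1938 ft/s.

1938 ft/s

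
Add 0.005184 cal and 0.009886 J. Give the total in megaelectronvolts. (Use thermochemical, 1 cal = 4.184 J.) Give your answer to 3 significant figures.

0.005184 cal = 1.35377e+11 MeV and 0.009886 J = 6.17036e+10 MeV.
1.35377e+11 + 6.17036e+10 ≈ 1.97e+11 MeV.

1.97e+11 MeV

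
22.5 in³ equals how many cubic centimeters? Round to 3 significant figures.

1 cubic inch = 16.3871 cubic centimeters.
22.5 × 16.3871 ≈ 369 cm³.

369 cm³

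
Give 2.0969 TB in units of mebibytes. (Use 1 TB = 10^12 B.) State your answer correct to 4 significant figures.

1 terabyte = 953674 MiB.
Then 2.0969 × 953674 ≈ 2.000e+6 MiB.

2.000e+6 mebibytes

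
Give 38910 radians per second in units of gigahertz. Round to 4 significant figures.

6.193e-6 GHz

1 radian per second = 1.59155e-10 gigahertz.
So 38910 × 1.59155e-10 ≈ 6.193e-6 GHz.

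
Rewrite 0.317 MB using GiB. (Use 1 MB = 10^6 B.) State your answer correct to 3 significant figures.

0.000295 GiB

1 MB = 0.000931323 GiB.
Then 0.317 × 0.000931323 ≈ 0.000295 GiB.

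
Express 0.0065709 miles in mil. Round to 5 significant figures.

1 mi = 6.33600e+7 mil.
Thus 0.0065709 × 6.33600e+7 ≈ 416330 mil.

416330 mil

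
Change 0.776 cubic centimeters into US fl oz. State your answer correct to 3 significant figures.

0.0262 US fluid ounces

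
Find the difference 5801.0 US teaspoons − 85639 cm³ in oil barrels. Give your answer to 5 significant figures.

-0.35881 bbl

5801.0 US tsp = 0.179843 bbl and 85639 cm³ = 0.538653 bbl.
0.179843 − 0.538653 ≈ -0.35881 bbl.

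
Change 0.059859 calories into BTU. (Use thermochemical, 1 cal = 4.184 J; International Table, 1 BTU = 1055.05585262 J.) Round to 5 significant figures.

1 calorie = 0.00396567 BTU.
Then 0.059859 × 0.00396567 ≈ 0.00023738 BTU.

0.00023738 BTU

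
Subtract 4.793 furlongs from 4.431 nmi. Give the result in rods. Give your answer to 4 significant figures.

1440 rod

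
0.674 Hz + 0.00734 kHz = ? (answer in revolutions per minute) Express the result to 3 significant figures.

481 rpm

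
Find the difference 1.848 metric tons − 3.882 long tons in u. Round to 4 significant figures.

-1.262e+30 atomic mass units

1.848 t = 1.11289e+30 u and 3.882 long ton = 2.37531e+30 u.
1.11289e+30 − 2.37531e+30 ≈ -1.262e+30 u.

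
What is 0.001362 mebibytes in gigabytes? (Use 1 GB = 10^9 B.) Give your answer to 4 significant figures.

1.428 × 10^-6 GB

1 mebibyte = 0.00104858 gigabytes.
Then 0.001362 × 0.00104858 ≈ 1.428 × 10^-6 GB.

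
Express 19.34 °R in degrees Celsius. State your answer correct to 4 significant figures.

-262.4 °C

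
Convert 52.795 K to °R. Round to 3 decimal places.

95.031 degrees Rankine

°R = K × 9/5.
Applying the formula gives 95.031 °R.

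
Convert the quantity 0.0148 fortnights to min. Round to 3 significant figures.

298 minutes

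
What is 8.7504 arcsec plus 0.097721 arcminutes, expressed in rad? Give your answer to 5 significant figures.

8.7504 arcsec = 4.24231e-5 rad and 0.097721 arcmin = 2.84259e-5 rad.
4.24231e-5 + 2.84259e-5 ≈ 7.0849e-5 rad.

7.0849e-5 radians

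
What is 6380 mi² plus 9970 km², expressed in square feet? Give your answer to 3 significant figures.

2.85e+11 ft²

6380 mi² = 1.77864e+11 ft² and 9970 km² = 1.07316e+11 ft².
1.77864e+11 + 1.07316e+11 ≈ 2.85e+11 ft².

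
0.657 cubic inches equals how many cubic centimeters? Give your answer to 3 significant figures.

10.8 cm³

1 cubic inch = 16.3871 cm³.
Then 0.657 × 16.3871 ≈ 10.8 cm³.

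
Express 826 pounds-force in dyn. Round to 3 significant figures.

1 pound-force = 444822 dyn.
826 × 444822 ≈ 3.67 × 10^8 dyn.

3.67 × 10^8 dynes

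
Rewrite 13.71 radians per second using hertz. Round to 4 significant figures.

1 rad/s = 0.159155 hertz.
Thus 13.71 × 0.159155 ≈ 2.182 Hz.

2.182 Hz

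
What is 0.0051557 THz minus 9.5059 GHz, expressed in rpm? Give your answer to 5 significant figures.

-2.6101e+11 revolutions per minute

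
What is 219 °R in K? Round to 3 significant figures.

122 K

°R = K × 9/5.
Applying the formula gives 122 K.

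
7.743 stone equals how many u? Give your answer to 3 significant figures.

2.96e+28 u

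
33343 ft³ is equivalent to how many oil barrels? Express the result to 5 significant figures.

5938.6 bbl

1 cubic foot = 0.1781076 bbl.
So 33343 × 0.1781076 ≈ 5938.6 bbl.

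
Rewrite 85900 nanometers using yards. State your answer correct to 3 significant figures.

9.39e-5 yd

1 nm = 1.09361e-9 yd.
85900 × 1.09361e-9 ≈ 9.39e-5 yd.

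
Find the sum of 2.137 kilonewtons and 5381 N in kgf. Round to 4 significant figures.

766.6 kgf

2.137 kN = 217.913 kgf and 5381 N = 548.709 kgf.
217.913 + 548.709 ≈ 766.6 kgf.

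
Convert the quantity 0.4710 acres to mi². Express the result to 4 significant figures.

1 acre = 0.00156250 square miles.
Then 0.4710 × 0.00156250 ≈ 0.0007359 mi².

0.0007359 mi²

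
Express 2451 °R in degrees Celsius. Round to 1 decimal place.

°R = (°C + 273.15) × 9/5.
Applying the formula gives 1088.5 °C.

1088.5 degrees Celsius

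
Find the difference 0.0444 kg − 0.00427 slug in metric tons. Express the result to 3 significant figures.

0.0444 kg = 4.44000 × 10^-5 t and 0.00427 slug = 6.23160 × 10^-5 t.
4.44000 × 10^-5 − 6.23160 × 10^-5 ≈ -1.79 × 10^-5 t.

-1.79 × 10^-5 metric tons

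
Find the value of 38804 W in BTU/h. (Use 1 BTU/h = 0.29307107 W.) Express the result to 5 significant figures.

132400 BTU per hour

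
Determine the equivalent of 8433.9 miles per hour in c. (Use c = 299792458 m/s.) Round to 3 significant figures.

1.26e-5 c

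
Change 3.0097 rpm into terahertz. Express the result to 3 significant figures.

5.02e-14 terahertz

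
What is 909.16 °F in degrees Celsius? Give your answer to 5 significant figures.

487.31 °C

°F = °C × 9/5 + 32.
Applying the formula gives 487.31 °C.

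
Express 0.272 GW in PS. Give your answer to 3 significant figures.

1 gigawatt = 1.35962e+6 metric horsepower.
So 0.272 × 1.35962e+6 ≈ 370000 PS.

370000 PS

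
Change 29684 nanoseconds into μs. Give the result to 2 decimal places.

29.68 microseconds

1 nanosecond = 0.00100000 μs.
29684 × 0.00100000 ≈ 29.68 μs.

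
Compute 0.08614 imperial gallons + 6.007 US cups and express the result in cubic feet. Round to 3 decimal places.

0.064 cubic feet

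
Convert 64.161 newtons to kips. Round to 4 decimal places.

0.0144 kip

1 N = 0.000224809 kip.
Then 64.161 × 0.000224809 ≈ 0.0144 kip.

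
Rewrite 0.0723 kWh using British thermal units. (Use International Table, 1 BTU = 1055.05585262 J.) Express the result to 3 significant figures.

1 kilowatt-hour = 3412.14 BTU.
0.0723 × 3412.14 ≈ 247 BTU.

247 British thermal units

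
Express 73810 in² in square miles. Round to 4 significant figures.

1 in² = 2.49098e-10 square miles.
73810 × 2.49098e-10 ≈ 1.839e-5 mi².

1.839e-5 mi²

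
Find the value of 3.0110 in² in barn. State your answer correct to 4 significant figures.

1.943e+25 barn

1 square inch = 6.45160e+24 barns.
Thus 3.0110 × 6.45160e+24 ≈ 1.943e+25 barn.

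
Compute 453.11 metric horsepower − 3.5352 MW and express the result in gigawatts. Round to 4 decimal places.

453.11 PS = 0.000333262 GW and 3.5352 MW = 0.00353520 GW.
0.000333262 − 0.00353520 ≈ -0.0032 GW.

-0.0032 GW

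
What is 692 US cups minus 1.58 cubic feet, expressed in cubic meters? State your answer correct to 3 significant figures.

0.119 m³

692 US cup = 0.163719 m³ and 1.58 ft³ = 0.0447406 m³.
0.163719 − 0.0447406 ≈ 0.119 m³.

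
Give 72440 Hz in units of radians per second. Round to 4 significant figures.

1 hertz = 6.28319 radians per second.
72440 × 6.28319 ≈ 455200 rad/s.

455200 radians per second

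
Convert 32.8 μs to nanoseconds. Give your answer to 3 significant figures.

1 μs = 1000.00 nanoseconds.
Then 32.8 × 1000.00 ≈ 32800 ns.

32800 ns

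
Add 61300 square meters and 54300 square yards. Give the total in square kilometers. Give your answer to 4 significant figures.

0.1067 square kilometers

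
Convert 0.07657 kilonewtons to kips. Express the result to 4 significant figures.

0.01721 kip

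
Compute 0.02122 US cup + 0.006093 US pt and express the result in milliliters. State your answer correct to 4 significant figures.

7.903 mL

0.02122 US cup = 5.02040 mL and 0.006093 US pt = 2.88306 mL.
5.02040 + 2.88306 ≈ 7.903 mL.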